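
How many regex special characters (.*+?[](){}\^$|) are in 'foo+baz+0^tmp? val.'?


Regex special characters are: . * + ? [ ] ( ) { } \ ^ $ |
Scanning 'foo+baz+0^tmp? val.':
  pos 3: '+' -> SPECIAL
  pos 7: '+' -> SPECIAL
  pos 9: '^' -> SPECIAL
  pos 13: '?' -> SPECIAL
  pos 18: '.' -> SPECIAL
Special chars found: ['+', '+', '^', '?', '.']
Total: 5

5


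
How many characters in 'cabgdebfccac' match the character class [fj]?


Character class [fj] matches any of: {f, j}
Scanning string 'cabgdebfccac' character by character:
  pos 0: 'c' -> no
  pos 1: 'a' -> no
  pos 2: 'b' -> no
  pos 3: 'g' -> no
  pos 4: 'd' -> no
  pos 5: 'e' -> no
  pos 6: 'b' -> no
  pos 7: 'f' -> MATCH
  pos 8: 'c' -> no
  pos 9: 'c' -> no
  pos 10: 'a' -> no
  pos 11: 'c' -> no
Total matches: 1

1


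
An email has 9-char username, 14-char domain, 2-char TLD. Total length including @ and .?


An email address has format: username@domain.tld
Username length: 9
'@' character: 1
Domain length: 14
'.' character: 1
TLD length: 2
Total = 9 + 1 + 14 + 1 + 2 = 27

27


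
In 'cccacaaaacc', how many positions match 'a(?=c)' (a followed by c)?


Lookahead 'a(?=c)' matches 'a' only when followed by 'c'.
String: 'cccacaaaacc'
Checking each position where char is 'a':
  pos 3: 'a' -> MATCH (next='c')
  pos 5: 'a' -> no (next='a')
  pos 6: 'a' -> no (next='a')
  pos 7: 'a' -> no (next='a')
  pos 8: 'a' -> MATCH (next='c')
Matching positions: [3, 8]
Count: 2

2


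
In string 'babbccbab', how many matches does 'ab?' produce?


Pattern 'ab?' matches 'a' optionally followed by 'b'.
String: 'babbccbab'
Scanning left to right for 'a' then checking next char:
  Match 1: 'ab' (a followed by b)
  Match 2: 'ab' (a followed by b)
Total matches: 2

2


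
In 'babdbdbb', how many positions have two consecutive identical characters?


Looking for consecutive identical characters in 'babdbdbb':
  pos 0-1: 'b' vs 'a' -> different
  pos 1-2: 'a' vs 'b' -> different
  pos 2-3: 'b' vs 'd' -> different
  pos 3-4: 'd' vs 'b' -> different
  pos 4-5: 'b' vs 'd' -> different
  pos 5-6: 'd' vs 'b' -> different
  pos 6-7: 'b' vs 'b' -> MATCH ('bb')
Consecutive identical pairs: ['bb']
Count: 1

1


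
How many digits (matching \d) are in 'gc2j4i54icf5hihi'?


\d matches any digit 0-9.
Scanning 'gc2j4i54icf5hihi':
  pos 2: '2' -> DIGIT
  pos 4: '4' -> DIGIT
  pos 6: '5' -> DIGIT
  pos 7: '4' -> DIGIT
  pos 11: '5' -> DIGIT
Digits found: ['2', '4', '5', '4', '5']
Total: 5

5


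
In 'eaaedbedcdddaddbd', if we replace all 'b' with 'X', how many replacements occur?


re.sub('b', 'X', text) replaces every occurrence of 'b' with 'X'.
Text: 'eaaedbedcdddaddbd'
Scanning for 'b':
  pos 5: 'b' -> replacement #1
  pos 15: 'b' -> replacement #2
Total replacements: 2

2


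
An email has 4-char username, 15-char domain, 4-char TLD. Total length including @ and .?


An email address has format: username@domain.tld
Username length: 4
'@' character: 1
Domain length: 15
'.' character: 1
TLD length: 4
Total = 4 + 1 + 15 + 1 + 4 = 25

25


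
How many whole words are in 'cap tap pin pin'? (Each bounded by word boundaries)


Word boundaries (\b) mark the start/end of each word.
Text: 'cap tap pin pin'
Splitting by whitespace:
  Word 1: 'cap'
  Word 2: 'tap'
  Word 3: 'pin'
  Word 4: 'pin'
Total whole words: 4

4


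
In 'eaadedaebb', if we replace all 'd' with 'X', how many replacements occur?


re.sub('d', 'X', text) replaces every occurrence of 'd' with 'X'.
Text: 'eaadedaebb'
Scanning for 'd':
  pos 3: 'd' -> replacement #1
  pos 5: 'd' -> replacement #2
Total replacements: 2

2


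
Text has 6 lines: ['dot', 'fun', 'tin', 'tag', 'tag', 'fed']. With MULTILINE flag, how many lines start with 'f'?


With MULTILINE flag, ^ matches the start of each line.
Lines: ['dot', 'fun', 'tin', 'tag', 'tag', 'fed']
Checking which lines start with 'f':
  Line 1: 'dot' -> no
  Line 2: 'fun' -> MATCH
  Line 3: 'tin' -> no
  Line 4: 'tag' -> no
  Line 5: 'tag' -> no
  Line 6: 'fed' -> MATCH
Matching lines: ['fun', 'fed']
Count: 2

2


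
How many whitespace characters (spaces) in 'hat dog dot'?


\s matches whitespace characters (spaces, tabs, etc.).
Text: 'hat dog dot'
This text has 3 words separated by spaces.
Number of spaces = number of words - 1 = 3 - 1 = 2

2


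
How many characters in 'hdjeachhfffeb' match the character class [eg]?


Character class [eg] matches any of: {e, g}
Scanning string 'hdjeachhfffeb' character by character:
  pos 0: 'h' -> no
  pos 1: 'd' -> no
  pos 2: 'j' -> no
  pos 3: 'e' -> MATCH
  pos 4: 'a' -> no
  pos 5: 'c' -> no
  pos 6: 'h' -> no
  pos 7: 'h' -> no
  pos 8: 'f' -> no
  pos 9: 'f' -> no
  pos 10: 'f' -> no
  pos 11: 'e' -> MATCH
  pos 12: 'b' -> no
Total matches: 2

2


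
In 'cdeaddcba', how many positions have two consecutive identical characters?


Looking for consecutive identical characters in 'cdeaddcba':
  pos 0-1: 'c' vs 'd' -> different
  pos 1-2: 'd' vs 'e' -> different
  pos 2-3: 'e' vs 'a' -> different
  pos 3-4: 'a' vs 'd' -> different
  pos 4-5: 'd' vs 'd' -> MATCH ('dd')
  pos 5-6: 'd' vs 'c' -> different
  pos 6-7: 'c' vs 'b' -> different
  pos 7-8: 'b' vs 'a' -> different
Consecutive identical pairs: ['dd']
Count: 1

1


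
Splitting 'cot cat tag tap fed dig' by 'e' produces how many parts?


Splitting by 'e' breaks the string at each occurrence of the separator.
Text: 'cot cat tag tap fed dig'
Parts after split:
  Part 1: 'cot cat tag tap f'
  Part 2: 'd dig'
Total parts: 2

2


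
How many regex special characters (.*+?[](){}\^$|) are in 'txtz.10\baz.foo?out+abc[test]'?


Regex special characters are: . * + ? [ ] ( ) { } \ ^ $ |
Scanning 'txtz.10\baz.foo?out+abc[test]':
  pos 4: '.' -> SPECIAL
  pos 7: '\' -> SPECIAL
  pos 11: '.' -> SPECIAL
  pos 15: '?' -> SPECIAL
  pos 19: '+' -> SPECIAL
  pos 23: '[' -> SPECIAL
  pos 28: ']' -> SPECIAL
Special chars found: ['.', '\\', '.', '?', '+', '[', ']']
Total: 7

7


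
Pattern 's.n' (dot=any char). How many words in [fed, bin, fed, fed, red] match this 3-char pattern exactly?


Pattern 's.n' means: starts with 's', any single char, ends with 'n'.
Checking each word (must be exactly 3 chars):
  'fed' (len=3): no
  'bin' (len=3): no
  'fed' (len=3): no
  'fed' (len=3): no
  'red' (len=3): no
Matching words: []
Total: 0

0


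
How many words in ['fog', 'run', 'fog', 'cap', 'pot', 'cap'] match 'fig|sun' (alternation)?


Alternation 'fig|sun' matches either 'fig' or 'sun'.
Checking each word:
  'fog' -> no
  'run' -> no
  'fog' -> no
  'cap' -> no
  'pot' -> no
  'cap' -> no
Matches: []
Count: 0

0


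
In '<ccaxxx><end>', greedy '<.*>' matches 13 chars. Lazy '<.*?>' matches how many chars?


Greedy '<.*>' tries to match as MUCH as possible.
Lazy '<.*?>' tries to match as LITTLE as possible.

String: '<ccaxxx><end>'
Greedy '<.*>' starts at first '<' and extends to the LAST '>': '<ccaxxx><end>' (13 chars)
Lazy '<.*?>' starts at first '<' and stops at the FIRST '>': '<ccaxxx>' (8 chars)

8


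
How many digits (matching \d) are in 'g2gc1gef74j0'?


\d matches any digit 0-9.
Scanning 'g2gc1gef74j0':
  pos 1: '2' -> DIGIT
  pos 4: '1' -> DIGIT
  pos 8: '7' -> DIGIT
  pos 9: '4' -> DIGIT
  pos 11: '0' -> DIGIT
Digits found: ['2', '1', '7', '4', '0']
Total: 5

5


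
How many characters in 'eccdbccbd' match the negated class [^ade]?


Negated class [^ade] matches any char NOT in {a, d, e}
Scanning 'eccdbccbd':
  pos 0: 'e' -> no (excluded)
  pos 1: 'c' -> MATCH
  pos 2: 'c' -> MATCH
  pos 3: 'd' -> no (excluded)
  pos 4: 'b' -> MATCH
  pos 5: 'c' -> MATCH
  pos 6: 'c' -> MATCH
  pos 7: 'b' -> MATCH
  pos 8: 'd' -> no (excluded)
Total matches: 6

6


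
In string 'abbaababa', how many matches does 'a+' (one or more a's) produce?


Pattern 'a+' matches one or more consecutive a's.
String: 'abbaababa'
Scanning for runs of a:
  Match 1: 'a' (length 1)
  Match 2: 'aa' (length 2)
  Match 3: 'a' (length 1)
  Match 4: 'a' (length 1)
Total matches: 4

4


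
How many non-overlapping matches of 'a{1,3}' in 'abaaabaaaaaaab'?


Pattern 'a{1,3}' matches between 1 and 3 consecutive a's (greedy).
String: 'abaaabaaaaaaab'
Finding runs of a's and applying greedy matching:
  Run at pos 0: 'a' (length 1)
  Run at pos 2: 'aaa' (length 3)
  Run at pos 6: 'aaaaaaa' (length 7)
Matches: ['a', 'aaa', 'aaa', 'aaa', 'a']
Count: 5

5


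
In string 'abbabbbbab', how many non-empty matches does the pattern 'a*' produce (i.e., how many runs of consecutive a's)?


Pattern 'a*' matches zero or more a's. We want non-empty runs of consecutive a's.
String: 'abbabbbbab'
Walking through the string to find runs of a's:
  Run 1: positions 0-0 -> 'a'
  Run 2: positions 3-3 -> 'a'
  Run 3: positions 8-8 -> 'a'
Non-empty runs found: ['a', 'a', 'a']
Count: 3

3


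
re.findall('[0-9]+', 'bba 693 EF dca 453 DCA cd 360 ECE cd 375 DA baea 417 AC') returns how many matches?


Pattern '[0-9]+' finds one or more digits.
Text: 'bba 693 EF dca 453 DCA cd 360 ECE cd 375 DA baea 417 AC'
Scanning for matches:
  Match 1: '693'
  Match 2: '453'
  Match 3: '360'
  Match 4: '375'
  Match 5: '417'
Total matches: 5

5


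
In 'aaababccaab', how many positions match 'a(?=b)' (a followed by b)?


Lookahead 'a(?=b)' matches 'a' only when followed by 'b'.
String: 'aaababccaab'
Checking each position where char is 'a':
  pos 0: 'a' -> no (next='a')
  pos 1: 'a' -> no (next='a')
  pos 2: 'a' -> MATCH (next='b')
  pos 4: 'a' -> MATCH (next='b')
  pos 8: 'a' -> no (next='a')
  pos 9: 'a' -> MATCH (next='b')
Matching positions: [2, 4, 9]
Count: 3

3


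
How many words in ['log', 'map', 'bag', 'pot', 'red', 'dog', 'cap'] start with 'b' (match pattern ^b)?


Pattern ^b anchors to start of word. Check which words begin with 'b':
  'log' -> no
  'map' -> no
  'bag' -> MATCH (starts with 'b')
  'pot' -> no
  'red' -> no
  'dog' -> no
  'cap' -> no
Matching words: ['bag']
Count: 1

1


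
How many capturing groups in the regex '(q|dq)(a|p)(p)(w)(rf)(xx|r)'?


To count capturing groups, count each '(' that starts a group.
Pattern: '(q|dq)(a|p)(p)(w)(rf)(xx|r)'
Walking through the pattern:
  Position 0: '(' -> group #1
  Position 6: '(' -> group #2
  Position 11: '(' -> group #3
  Position 14: '(' -> group #4
  Position 17: '(' -> group #5
  Position 21: '(' -> group #6
Total capturing groups: 6

6


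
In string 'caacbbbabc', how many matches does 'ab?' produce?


Pattern 'ab?' matches 'a' optionally followed by 'b'.
String: 'caacbbbabc'
Scanning left to right for 'a' then checking next char:
  Match 1: 'a' (a not followed by b)
  Match 2: 'a' (a not followed by b)
  Match 3: 'ab' (a followed by b)
Total matches: 3

3


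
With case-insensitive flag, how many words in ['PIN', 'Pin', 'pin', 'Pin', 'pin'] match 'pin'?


Case-insensitive matching: compare each word's lowercase form to 'pin'.
  'PIN' -> lower='pin' -> MATCH
  'Pin' -> lower='pin' -> MATCH
  'pin' -> lower='pin' -> MATCH
  'Pin' -> lower='pin' -> MATCH
  'pin' -> lower='pin' -> MATCH
Matches: ['PIN', 'Pin', 'pin', 'Pin', 'pin']
Count: 5

5


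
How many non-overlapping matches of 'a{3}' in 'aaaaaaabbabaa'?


Pattern 'a{3}' matches exactly 3 consecutive a's (greedy, non-overlapping).
String: 'aaaaaaabbabaa'
Scanning for runs of a's:
  Run at pos 0: 'aaaaaaa' (length 7) -> 2 match(es)
  Run at pos 9: 'a' (length 1) -> 0 match(es)
  Run at pos 11: 'aa' (length 2) -> 0 match(es)
Matches found: ['aaa', 'aaa']
Total: 2

2


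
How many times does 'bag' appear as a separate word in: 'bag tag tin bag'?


Scanning each word for exact match 'bag':
  Word 1: 'bag' -> MATCH
  Word 2: 'tag' -> no
  Word 3: 'tin' -> no
  Word 4: 'bag' -> MATCH
Total matches: 2

2


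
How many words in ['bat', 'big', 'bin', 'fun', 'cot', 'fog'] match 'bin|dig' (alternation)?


Alternation 'bin|dig' matches either 'bin' or 'dig'.
Checking each word:
  'bat' -> no
  'big' -> no
  'bin' -> MATCH
  'fun' -> no
  'cot' -> no
  'fog' -> no
Matches: ['bin']
Count: 1

1


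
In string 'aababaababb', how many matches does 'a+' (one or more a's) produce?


Pattern 'a+' matches one or more consecutive a's.
String: 'aababaababb'
Scanning for runs of a:
  Match 1: 'aa' (length 2)
  Match 2: 'a' (length 1)
  Match 3: 'aa' (length 2)
  Match 4: 'a' (length 1)
Total matches: 4

4


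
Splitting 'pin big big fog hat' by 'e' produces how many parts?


Splitting by 'e' breaks the string at each occurrence of the separator.
Text: 'pin big big fog hat'
Parts after split:
  Part 1: 'pin big big fog hat'
Total parts: 1

1


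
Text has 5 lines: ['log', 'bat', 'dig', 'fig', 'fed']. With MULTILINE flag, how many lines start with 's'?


With MULTILINE flag, ^ matches the start of each line.
Lines: ['log', 'bat', 'dig', 'fig', 'fed']
Checking which lines start with 's':
  Line 1: 'log' -> no
  Line 2: 'bat' -> no
  Line 3: 'dig' -> no
  Line 4: 'fig' -> no
  Line 5: 'fed' -> no
Matching lines: []
Count: 0

0


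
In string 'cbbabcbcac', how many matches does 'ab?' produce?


Pattern 'ab?' matches 'a' optionally followed by 'b'.
String: 'cbbabcbcac'
Scanning left to right for 'a' then checking next char:
  Match 1: 'ab' (a followed by b)
  Match 2: 'a' (a not followed by b)
Total matches: 2

2


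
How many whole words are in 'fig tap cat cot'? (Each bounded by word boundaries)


Word boundaries (\b) mark the start/end of each word.
Text: 'fig tap cat cot'
Splitting by whitespace:
  Word 1: 'fig'
  Word 2: 'tap'
  Word 3: 'cat'
  Word 4: 'cot'
Total whole words: 4

4


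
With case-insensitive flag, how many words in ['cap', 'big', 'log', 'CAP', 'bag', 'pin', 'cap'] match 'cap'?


Case-insensitive matching: compare each word's lowercase form to 'cap'.
  'cap' -> lower='cap' -> MATCH
  'big' -> lower='big' -> no
  'log' -> lower='log' -> no
  'CAP' -> lower='cap' -> MATCH
  'bag' -> lower='bag' -> no
  'pin' -> lower='pin' -> no
  'cap' -> lower='cap' -> MATCH
Matches: ['cap', 'CAP', 'cap']
Count: 3

3


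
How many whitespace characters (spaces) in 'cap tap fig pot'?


\s matches whitespace characters (spaces, tabs, etc.).
Text: 'cap tap fig pot'
This text has 4 words separated by spaces.
Number of spaces = number of words - 1 = 4 - 1 = 3

3


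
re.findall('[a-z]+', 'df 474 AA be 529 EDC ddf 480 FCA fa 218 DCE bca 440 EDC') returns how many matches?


Pattern '[a-z]+' finds one or more lowercase letters.
Text: 'df 474 AA be 529 EDC ddf 480 FCA fa 218 DCE bca 440 EDC'
Scanning for matches:
  Match 1: 'df'
  Match 2: 'be'
  Match 3: 'ddf'
  Match 4: 'fa'
  Match 5: 'bca'
Total matches: 5

5


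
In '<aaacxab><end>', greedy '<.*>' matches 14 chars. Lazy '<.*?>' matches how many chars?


Greedy '<.*>' tries to match as MUCH as possible.
Lazy '<.*?>' tries to match as LITTLE as possible.

String: '<aaacxab><end>'
Greedy '<.*>' starts at first '<' and extends to the LAST '>': '<aaacxab><end>' (14 chars)
Lazy '<.*?>' starts at first '<' and stops at the FIRST '>': '<aaacxab>' (9 chars)

9


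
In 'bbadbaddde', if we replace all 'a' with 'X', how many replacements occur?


re.sub('a', 'X', text) replaces every occurrence of 'a' with 'X'.
Text: 'bbadbaddde'
Scanning for 'a':
  pos 2: 'a' -> replacement #1
  pos 5: 'a' -> replacement #2
Total replacements: 2

2


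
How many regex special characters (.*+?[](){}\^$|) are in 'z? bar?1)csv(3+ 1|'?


Regex special characters are: . * + ? [ ] ( ) { } \ ^ $ |
Scanning 'z? bar?1)csv(3+ 1|':
  pos 1: '?' -> SPECIAL
  pos 6: '?' -> SPECIAL
  pos 8: ')' -> SPECIAL
  pos 12: '(' -> SPECIAL
  pos 14: '+' -> SPECIAL
  pos 17: '|' -> SPECIAL
Special chars found: ['?', '?', ')', '(', '+', '|']
Total: 6

6


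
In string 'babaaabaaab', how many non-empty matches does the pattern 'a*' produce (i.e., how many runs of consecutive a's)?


Pattern 'a*' matches zero or more a's. We want non-empty runs of consecutive a's.
String: 'babaaabaaab'
Walking through the string to find runs of a's:
  Run 1: positions 1-1 -> 'a'
  Run 2: positions 3-5 -> 'aaa'
  Run 3: positions 7-9 -> 'aaa'
Non-empty runs found: ['a', 'aaa', 'aaa']
Count: 3

3


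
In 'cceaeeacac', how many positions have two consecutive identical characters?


Looking for consecutive identical characters in 'cceaeeacac':
  pos 0-1: 'c' vs 'c' -> MATCH ('cc')
  pos 1-2: 'c' vs 'e' -> different
  pos 2-3: 'e' vs 'a' -> different
  pos 3-4: 'a' vs 'e' -> different
  pos 4-5: 'e' vs 'e' -> MATCH ('ee')
  pos 5-6: 'e' vs 'a' -> different
  pos 6-7: 'a' vs 'c' -> different
  pos 7-8: 'c' vs 'a' -> different
  pos 8-9: 'a' vs 'c' -> different
Consecutive identical pairs: ['cc', 'ee']
Count: 2

2


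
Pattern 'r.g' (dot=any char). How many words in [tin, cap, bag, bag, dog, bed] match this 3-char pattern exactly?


Pattern 'r.g' means: starts with 'r', any single char, ends with 'g'.
Checking each word (must be exactly 3 chars):
  'tin' (len=3): no
  'cap' (len=3): no
  'bag' (len=3): no
  'bag' (len=3): no
  'dog' (len=3): no
  'bed' (len=3): no
Matching words: []
Total: 0

0


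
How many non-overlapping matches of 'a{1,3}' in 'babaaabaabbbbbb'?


Pattern 'a{1,3}' matches between 1 and 3 consecutive a's (greedy).
String: 'babaaabaabbbbbb'
Finding runs of a's and applying greedy matching:
  Run at pos 1: 'a' (length 1)
  Run at pos 3: 'aaa' (length 3)
  Run at pos 7: 'aa' (length 2)
Matches: ['a', 'aaa', 'aa']
Count: 3

3


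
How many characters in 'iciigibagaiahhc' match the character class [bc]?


Character class [bc] matches any of: {b, c}
Scanning string 'iciigibagaiahhc' character by character:
  pos 0: 'i' -> no
  pos 1: 'c' -> MATCH
  pos 2: 'i' -> no
  pos 3: 'i' -> no
  pos 4: 'g' -> no
  pos 5: 'i' -> no
  pos 6: 'b' -> MATCH
  pos 7: 'a' -> no
  pos 8: 'g' -> no
  pos 9: 'a' -> no
  pos 10: 'i' -> no
  pos 11: 'a' -> no
  pos 12: 'h' -> no
  pos 13: 'h' -> no
  pos 14: 'c' -> MATCH
Total matches: 3

3


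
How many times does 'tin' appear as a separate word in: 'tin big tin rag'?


Scanning each word for exact match 'tin':
  Word 1: 'tin' -> MATCH
  Word 2: 'big' -> no
  Word 3: 'tin' -> MATCH
  Word 4: 'rag' -> no
Total matches: 2

2


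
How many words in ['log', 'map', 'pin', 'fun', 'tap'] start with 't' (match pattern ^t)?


Pattern ^t anchors to start of word. Check which words begin with 't':
  'log' -> no
  'map' -> no
  'pin' -> no
  'fun' -> no
  'tap' -> MATCH (starts with 't')
Matching words: ['tap']
Count: 1

1


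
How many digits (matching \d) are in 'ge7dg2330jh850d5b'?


\d matches any digit 0-9.
Scanning 'ge7dg2330jh850d5b':
  pos 2: '7' -> DIGIT
  pos 5: '2' -> DIGIT
  pos 6: '3' -> DIGIT
  pos 7: '3' -> DIGIT
  pos 8: '0' -> DIGIT
  pos 11: '8' -> DIGIT
  pos 12: '5' -> DIGIT
  pos 13: '0' -> DIGIT
  pos 15: '5' -> DIGIT
Digits found: ['7', '2', '3', '3', '0', '8', '5', '0', '5']
Total: 9

9


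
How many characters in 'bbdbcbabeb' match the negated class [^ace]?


Negated class [^ace] matches any char NOT in {a, c, e}
Scanning 'bbdbcbabeb':
  pos 0: 'b' -> MATCH
  pos 1: 'b' -> MATCH
  pos 2: 'd' -> MATCH
  pos 3: 'b' -> MATCH
  pos 4: 'c' -> no (excluded)
  pos 5: 'b' -> MATCH
  pos 6: 'a' -> no (excluded)
  pos 7: 'b' -> MATCH
  pos 8: 'e' -> no (excluded)
  pos 9: 'b' -> MATCH
Total matches: 7

7


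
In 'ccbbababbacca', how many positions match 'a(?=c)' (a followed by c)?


Lookahead 'a(?=c)' matches 'a' only when followed by 'c'.
String: 'ccbbababbacca'
Checking each position where char is 'a':
  pos 4: 'a' -> no (next='b')
  pos 6: 'a' -> no (next='b')
  pos 9: 'a' -> MATCH (next='c')
Matching positions: [9]
Count: 1

1


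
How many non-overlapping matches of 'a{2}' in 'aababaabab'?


Pattern 'a{2}' matches exactly 2 consecutive a's (greedy, non-overlapping).
String: 'aababaabab'
Scanning for runs of a's:
  Run at pos 0: 'aa' (length 2) -> 1 match(es)
  Run at pos 3: 'a' (length 1) -> 0 match(es)
  Run at pos 5: 'aa' (length 2) -> 1 match(es)
  Run at pos 8: 'a' (length 1) -> 0 match(es)
Matches found: ['aa', 'aa']
Total: 2

2


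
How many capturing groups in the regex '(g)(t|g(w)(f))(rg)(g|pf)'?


To count capturing groups, count each '(' that starts a group.
Pattern: '(g)(t|g(w)(f))(rg)(g|pf)'
Walking through the pattern:
  Position 0: '(' -> group #1
  Position 3: '(' -> group #2
  Position 7: '(' -> group #3
  Position 10: '(' -> group #4
  Position 14: '(' -> group #5
  Position 18: '(' -> group #6
Total capturing groups: 6

6


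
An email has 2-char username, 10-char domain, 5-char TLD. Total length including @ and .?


An email address has format: username@domain.tld
Username length: 2
'@' character: 1
Domain length: 10
'.' character: 1
TLD length: 5
Total = 2 + 1 + 10 + 1 + 5 = 19

19


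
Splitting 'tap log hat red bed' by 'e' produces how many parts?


Splitting by 'e' breaks the string at each occurrence of the separator.
Text: 'tap log hat red bed'
Parts after split:
  Part 1: 'tap log hat r'
  Part 2: 'd b'
  Part 3: 'd'
Total parts: 3

3


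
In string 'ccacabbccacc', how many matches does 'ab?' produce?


Pattern 'ab?' matches 'a' optionally followed by 'b'.
String: 'ccacabbccacc'
Scanning left to right for 'a' then checking next char:
  Match 1: 'a' (a not followed by b)
  Match 2: 'ab' (a followed by b)
  Match 3: 'a' (a not followed by b)
Total matches: 3

3


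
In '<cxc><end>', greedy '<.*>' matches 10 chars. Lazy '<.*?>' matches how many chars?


Greedy '<.*>' tries to match as MUCH as possible.
Lazy '<.*?>' tries to match as LITTLE as possible.

String: '<cxc><end>'
Greedy '<.*>' starts at first '<' and extends to the LAST '>': '<cxc><end>' (10 chars)
Lazy '<.*?>' starts at first '<' and stops at the FIRST '>': '<cxc>' (5 chars)

5


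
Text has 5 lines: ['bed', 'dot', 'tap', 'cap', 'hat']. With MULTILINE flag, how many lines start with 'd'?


With MULTILINE flag, ^ matches the start of each line.
Lines: ['bed', 'dot', 'tap', 'cap', 'hat']
Checking which lines start with 'd':
  Line 1: 'bed' -> no
  Line 2: 'dot' -> MATCH
  Line 3: 'tap' -> no
  Line 4: 'cap' -> no
  Line 5: 'hat' -> no
Matching lines: ['dot']
Count: 1

1


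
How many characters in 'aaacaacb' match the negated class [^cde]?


Negated class [^cde] matches any char NOT in {c, d, e}
Scanning 'aaacaacb':
  pos 0: 'a' -> MATCH
  pos 1: 'a' -> MATCH
  pos 2: 'a' -> MATCH
  pos 3: 'c' -> no (excluded)
  pos 4: 'a' -> MATCH
  pos 5: 'a' -> MATCH
  pos 6: 'c' -> no (excluded)
  pos 7: 'b' -> MATCH
Total matches: 6

6


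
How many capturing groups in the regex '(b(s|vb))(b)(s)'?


To count capturing groups, count each '(' that starts a group.
Pattern: '(b(s|vb))(b)(s)'
Walking through the pattern:
  Position 0: '(' -> group #1
  Position 2: '(' -> group #2
  Position 9: '(' -> group #3
  Position 12: '(' -> group #4
Total capturing groups: 4

4


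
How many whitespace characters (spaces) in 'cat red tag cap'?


\s matches whitespace characters (spaces, tabs, etc.).
Text: 'cat red tag cap'
This text has 4 words separated by spaces.
Number of spaces = number of words - 1 = 4 - 1 = 3

3


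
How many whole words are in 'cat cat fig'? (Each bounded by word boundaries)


Word boundaries (\b) mark the start/end of each word.
Text: 'cat cat fig'
Splitting by whitespace:
  Word 1: 'cat'
  Word 2: 'cat'
  Word 3: 'fig'
Total whole words: 3

3


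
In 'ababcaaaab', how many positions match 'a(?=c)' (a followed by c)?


Lookahead 'a(?=c)' matches 'a' only when followed by 'c'.
String: 'ababcaaaab'
Checking each position where char is 'a':
  pos 0: 'a' -> no (next='b')
  pos 2: 'a' -> no (next='b')
  pos 5: 'a' -> no (next='a')
  pos 6: 'a' -> no (next='a')
  pos 7: 'a' -> no (next='a')
  pos 8: 'a' -> no (next='b')
Matching positions: []
Count: 0

0


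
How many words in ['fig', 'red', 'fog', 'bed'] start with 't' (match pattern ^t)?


Pattern ^t anchors to start of word. Check which words begin with 't':
  'fig' -> no
  'red' -> no
  'fog' -> no
  'bed' -> no
Matching words: []
Count: 0

0


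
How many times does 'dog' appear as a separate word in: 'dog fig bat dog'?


Scanning each word for exact match 'dog':
  Word 1: 'dog' -> MATCH
  Word 2: 'fig' -> no
  Word 3: 'bat' -> no
  Word 4: 'dog' -> MATCH
Total matches: 2

2


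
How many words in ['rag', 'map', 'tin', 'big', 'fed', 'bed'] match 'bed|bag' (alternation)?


Alternation 'bed|bag' matches either 'bed' or 'bag'.
Checking each word:
  'rag' -> no
  'map' -> no
  'tin' -> no
  'big' -> no
  'fed' -> no
  'bed' -> MATCH
Matches: ['bed']
Count: 1

1


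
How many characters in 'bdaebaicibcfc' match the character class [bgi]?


Character class [bgi] matches any of: {b, g, i}
Scanning string 'bdaebaicibcfc' character by character:
  pos 0: 'b' -> MATCH
  pos 1: 'd' -> no
  pos 2: 'a' -> no
  pos 3: 'e' -> no
  pos 4: 'b' -> MATCH
  pos 5: 'a' -> no
  pos 6: 'i' -> MATCH
  pos 7: 'c' -> no
  pos 8: 'i' -> MATCH
  pos 9: 'b' -> MATCH
  pos 10: 'c' -> no
  pos 11: 'f' -> no
  pos 12: 'c' -> no
Total matches: 5

5


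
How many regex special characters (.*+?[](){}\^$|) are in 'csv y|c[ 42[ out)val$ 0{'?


Regex special characters are: . * + ? [ ] ( ) { } \ ^ $ |
Scanning 'csv y|c[ 42[ out)val$ 0{':
  pos 5: '|' -> SPECIAL
  pos 7: '[' -> SPECIAL
  pos 11: '[' -> SPECIAL
  pos 16: ')' -> SPECIAL
  pos 20: '$' -> SPECIAL
  pos 23: '{' -> SPECIAL
Special chars found: ['|', '[', '[', ')', '$', '{']
Total: 6

6


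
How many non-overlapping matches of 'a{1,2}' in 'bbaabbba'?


Pattern 'a{1,2}' matches between 1 and 2 consecutive a's (greedy).
String: 'bbaabbba'
Finding runs of a's and applying greedy matching:
  Run at pos 2: 'aa' (length 2)
  Run at pos 7: 'a' (length 1)
Matches: ['aa', 'a']
Count: 2

2


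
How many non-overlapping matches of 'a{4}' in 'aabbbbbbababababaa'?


Pattern 'a{4}' matches exactly 4 consecutive a's (greedy, non-overlapping).
String: 'aabbbbbbababababaa'
Scanning for runs of a's:
  Run at pos 0: 'aa' (length 2) -> 0 match(es)
  Run at pos 8: 'a' (length 1) -> 0 match(es)
  Run at pos 10: 'a' (length 1) -> 0 match(es)
  Run at pos 12: 'a' (length 1) -> 0 match(es)
  Run at pos 14: 'a' (length 1) -> 0 match(es)
  Run at pos 16: 'aa' (length 2) -> 0 match(es)
Matches found: []
Total: 0

0


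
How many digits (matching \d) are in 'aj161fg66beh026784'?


\d matches any digit 0-9.
Scanning 'aj161fg66beh026784':
  pos 2: '1' -> DIGIT
  pos 3: '6' -> DIGIT
  pos 4: '1' -> DIGIT
  pos 7: '6' -> DIGIT
  pos 8: '6' -> DIGIT
  pos 12: '0' -> DIGIT
  pos 13: '2' -> DIGIT
  pos 14: '6' -> DIGIT
  pos 15: '7' -> DIGIT
  pos 16: '8' -> DIGIT
  pos 17: '4' -> DIGIT
Digits found: ['1', '6', '1', '6', '6', '0', '2', '6', '7', '8', '4']
Total: 11

11


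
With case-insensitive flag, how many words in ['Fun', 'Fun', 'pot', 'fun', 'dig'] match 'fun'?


Case-insensitive matching: compare each word's lowercase form to 'fun'.
  'Fun' -> lower='fun' -> MATCH
  'Fun' -> lower='fun' -> MATCH
  'pot' -> lower='pot' -> no
  'fun' -> lower='fun' -> MATCH
  'dig' -> lower='dig' -> no
Matches: ['Fun', 'Fun', 'fun']
Count: 3

3


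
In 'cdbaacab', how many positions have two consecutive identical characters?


Looking for consecutive identical characters in 'cdbaacab':
  pos 0-1: 'c' vs 'd' -> different
  pos 1-2: 'd' vs 'b' -> different
  pos 2-3: 'b' vs 'a' -> different
  pos 3-4: 'a' vs 'a' -> MATCH ('aa')
  pos 4-5: 'a' vs 'c' -> different
  pos 5-6: 'c' vs 'a' -> different
  pos 6-7: 'a' vs 'b' -> different
Consecutive identical pairs: ['aa']
Count: 1

1


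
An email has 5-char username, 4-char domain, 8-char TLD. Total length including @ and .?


An email address has format: username@domain.tld
Username length: 5
'@' character: 1
Domain length: 4
'.' character: 1
TLD length: 8
Total = 5 + 1 + 4 + 1 + 8 = 19

19


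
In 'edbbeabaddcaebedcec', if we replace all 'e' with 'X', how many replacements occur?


re.sub('e', 'X', text) replaces every occurrence of 'e' with 'X'.
Text: 'edbbeabaddcaebedcec'
Scanning for 'e':
  pos 0: 'e' -> replacement #1
  pos 4: 'e' -> replacement #2
  pos 12: 'e' -> replacement #3
  pos 14: 'e' -> replacement #4
  pos 17: 'e' -> replacement #5
Total replacements: 5

5


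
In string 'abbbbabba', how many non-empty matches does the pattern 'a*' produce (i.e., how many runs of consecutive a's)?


Pattern 'a*' matches zero or more a's. We want non-empty runs of consecutive a's.
String: 'abbbbabba'
Walking through the string to find runs of a's:
  Run 1: positions 0-0 -> 'a'
  Run 2: positions 5-5 -> 'a'
  Run 3: positions 8-8 -> 'a'
Non-empty runs found: ['a', 'a', 'a']
Count: 3

3


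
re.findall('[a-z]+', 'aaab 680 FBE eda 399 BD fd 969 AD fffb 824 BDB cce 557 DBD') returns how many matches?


Pattern '[a-z]+' finds one or more lowercase letters.
Text: 'aaab 680 FBE eda 399 BD fd 969 AD fffb 824 BDB cce 557 DBD'
Scanning for matches:
  Match 1: 'aaab'
  Match 2: 'eda'
  Match 3: 'fd'
  Match 4: 'fffb'
  Match 5: 'cce'
Total matches: 5

5


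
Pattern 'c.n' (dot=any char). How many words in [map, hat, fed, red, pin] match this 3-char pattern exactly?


Pattern 'c.n' means: starts with 'c', any single char, ends with 'n'.
Checking each word (must be exactly 3 chars):
  'map' (len=3): no
  'hat' (len=3): no
  'fed' (len=3): no
  'red' (len=3): no
  'pin' (len=3): no
Matching words: []
Total: 0

0


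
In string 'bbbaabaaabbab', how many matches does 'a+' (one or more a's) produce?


Pattern 'a+' matches one or more consecutive a's.
String: 'bbbaabaaabbab'
Scanning for runs of a:
  Match 1: 'aa' (length 2)
  Match 2: 'aaa' (length 3)
  Match 3: 'a' (length 1)
Total matches: 3

3


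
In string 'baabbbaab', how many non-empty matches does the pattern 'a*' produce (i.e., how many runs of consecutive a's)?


Pattern 'a*' matches zero or more a's. We want non-empty runs of consecutive a's.
String: 'baabbbaab'
Walking through the string to find runs of a's:
  Run 1: positions 1-2 -> 'aa'
  Run 2: positions 6-7 -> 'aa'
Non-empty runs found: ['aa', 'aa']
Count: 2

2


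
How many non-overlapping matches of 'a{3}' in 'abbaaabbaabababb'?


Pattern 'a{3}' matches exactly 3 consecutive a's (greedy, non-overlapping).
String: 'abbaaabbaabababb'
Scanning for runs of a's:
  Run at pos 0: 'a' (length 1) -> 0 match(es)
  Run at pos 3: 'aaa' (length 3) -> 1 match(es)
  Run at pos 8: 'aa' (length 2) -> 0 match(es)
  Run at pos 11: 'a' (length 1) -> 0 match(es)
  Run at pos 13: 'a' (length 1) -> 0 match(es)
Matches found: ['aaa']
Total: 1

1


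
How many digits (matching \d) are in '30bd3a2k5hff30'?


\d matches any digit 0-9.
Scanning '30bd3a2k5hff30':
  pos 0: '3' -> DIGIT
  pos 1: '0' -> DIGIT
  pos 4: '3' -> DIGIT
  pos 6: '2' -> DIGIT
  pos 8: '5' -> DIGIT
  pos 12: '3' -> DIGIT
  pos 13: '0' -> DIGIT
Digits found: ['3', '0', '3', '2', '5', '3', '0']
Total: 7

7


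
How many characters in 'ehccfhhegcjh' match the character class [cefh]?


Character class [cefh] matches any of: {c, e, f, h}
Scanning string 'ehccfhhegcjh' character by character:
  pos 0: 'e' -> MATCH
  pos 1: 'h' -> MATCH
  pos 2: 'c' -> MATCH
  pos 3: 'c' -> MATCH
  pos 4: 'f' -> MATCH
  pos 5: 'h' -> MATCH
  pos 6: 'h' -> MATCH
  pos 7: 'e' -> MATCH
  pos 8: 'g' -> no
  pos 9: 'c' -> MATCH
  pos 10: 'j' -> no
  pos 11: 'h' -> MATCH
Total matches: 10

10


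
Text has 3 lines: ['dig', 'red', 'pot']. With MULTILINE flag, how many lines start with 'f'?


With MULTILINE flag, ^ matches the start of each line.
Lines: ['dig', 'red', 'pot']
Checking which lines start with 'f':
  Line 1: 'dig' -> no
  Line 2: 'red' -> no
  Line 3: 'pot' -> no
Matching lines: []
Count: 0

0


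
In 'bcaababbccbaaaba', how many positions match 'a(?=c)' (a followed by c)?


Lookahead 'a(?=c)' matches 'a' only when followed by 'c'.
String: 'bcaababbccbaaaba'
Checking each position where char is 'a':
  pos 2: 'a' -> no (next='a')
  pos 3: 'a' -> no (next='b')
  pos 5: 'a' -> no (next='b')
  pos 11: 'a' -> no (next='a')
  pos 12: 'a' -> no (next='a')
  pos 13: 'a' -> no (next='b')
Matching positions: []
Count: 0

0


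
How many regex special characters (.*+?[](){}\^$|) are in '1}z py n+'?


Regex special characters are: . * + ? [ ] ( ) { } \ ^ $ |
Scanning '1}z py n+':
  pos 1: '}' -> SPECIAL
  pos 8: '+' -> SPECIAL
Special chars found: ['}', '+']
Total: 2

2


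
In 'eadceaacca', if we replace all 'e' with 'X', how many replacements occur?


re.sub('e', 'X', text) replaces every occurrence of 'e' with 'X'.
Text: 'eadceaacca'
Scanning for 'e':
  pos 0: 'e' -> replacement #1
  pos 4: 'e' -> replacement #2
Total replacements: 2

2


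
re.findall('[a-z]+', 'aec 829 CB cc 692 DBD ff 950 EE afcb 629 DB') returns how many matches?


Pattern '[a-z]+' finds one or more lowercase letters.
Text: 'aec 829 CB cc 692 DBD ff 950 EE afcb 629 DB'
Scanning for matches:
  Match 1: 'aec'
  Match 2: 'cc'
  Match 3: 'ff'
  Match 4: 'afcb'
Total matches: 4

4


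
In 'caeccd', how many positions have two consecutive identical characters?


Looking for consecutive identical characters in 'caeccd':
  pos 0-1: 'c' vs 'a' -> different
  pos 1-2: 'a' vs 'e' -> different
  pos 2-3: 'e' vs 'c' -> different
  pos 3-4: 'c' vs 'c' -> MATCH ('cc')
  pos 4-5: 'c' vs 'd' -> different
Consecutive identical pairs: ['cc']
Count: 1

1


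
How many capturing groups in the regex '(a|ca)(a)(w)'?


To count capturing groups, count each '(' that starts a group.
Pattern: '(a|ca)(a)(w)'
Walking through the pattern:
  Position 0: '(' -> group #1
  Position 6: '(' -> group #2
  Position 9: '(' -> group #3
Total capturing groups: 3

3


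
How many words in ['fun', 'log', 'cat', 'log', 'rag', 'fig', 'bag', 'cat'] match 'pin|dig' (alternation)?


Alternation 'pin|dig' matches either 'pin' or 'dig'.
Checking each word:
  'fun' -> no
  'log' -> no
  'cat' -> no
  'log' -> no
  'rag' -> no
  'fig' -> no
  'bag' -> no
  'cat' -> no
Matches: []
Count: 0

0


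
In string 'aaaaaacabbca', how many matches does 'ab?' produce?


Pattern 'ab?' matches 'a' optionally followed by 'b'.
String: 'aaaaaacabbca'
Scanning left to right for 'a' then checking next char:
  Match 1: 'a' (a not followed by b)
  Match 2: 'a' (a not followed by b)
  Match 3: 'a' (a not followed by b)
  Match 4: 'a' (a not followed by b)
  Match 5: 'a' (a not followed by b)
  Match 6: 'a' (a not followed by b)
  Match 7: 'ab' (a followed by b)
  Match 8: 'a' (a not followed by b)
Total matches: 8

8


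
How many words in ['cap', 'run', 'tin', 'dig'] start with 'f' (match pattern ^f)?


Pattern ^f anchors to start of word. Check which words begin with 'f':
  'cap' -> no
  'run' -> no
  'tin' -> no
  'dig' -> no
Matching words: []
Count: 0

0


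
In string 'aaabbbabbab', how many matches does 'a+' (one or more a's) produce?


Pattern 'a+' matches one or more consecutive a's.
String: 'aaabbbabbab'
Scanning for runs of a:
  Match 1: 'aaa' (length 3)
  Match 2: 'a' (length 1)
  Match 3: 'a' (length 1)
Total matches: 3

3


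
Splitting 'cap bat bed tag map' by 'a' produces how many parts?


Splitting by 'a' breaks the string at each occurrence of the separator.
Text: 'cap bat bed tag map'
Parts after split:
  Part 1: 'c'
  Part 2: 'p b'
  Part 3: 't bed t'
  Part 4: 'g m'
  Part 5: 'p'
Total parts: 5

5


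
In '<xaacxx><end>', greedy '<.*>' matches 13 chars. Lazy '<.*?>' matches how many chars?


Greedy '<.*>' tries to match as MUCH as possible.
Lazy '<.*?>' tries to match as LITTLE as possible.

String: '<xaacxx><end>'
Greedy '<.*>' starts at first '<' and extends to the LAST '>': '<xaacxx><end>' (13 chars)
Lazy '<.*?>' starts at first '<' and stops at the FIRST '>': '<xaacxx>' (8 chars)

8


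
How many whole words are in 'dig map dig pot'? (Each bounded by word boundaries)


Word boundaries (\b) mark the start/end of each word.
Text: 'dig map dig pot'
Splitting by whitespace:
  Word 1: 'dig'
  Word 2: 'map'
  Word 3: 'dig'
  Word 4: 'pot'
Total whole words: 4

4


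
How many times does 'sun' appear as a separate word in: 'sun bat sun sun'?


Scanning each word for exact match 'sun':
  Word 1: 'sun' -> MATCH
  Word 2: 'bat' -> no
  Word 3: 'sun' -> MATCH
  Word 4: 'sun' -> MATCH
Total matches: 3

3


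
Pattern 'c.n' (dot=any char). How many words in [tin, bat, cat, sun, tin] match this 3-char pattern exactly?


Pattern 'c.n' means: starts with 'c', any single char, ends with 'n'.
Checking each word (must be exactly 3 chars):
  'tin' (len=3): no
  'bat' (len=3): no
  'cat' (len=3): no
  'sun' (len=3): no
  'tin' (len=3): no
Matching words: []
Total: 0

0


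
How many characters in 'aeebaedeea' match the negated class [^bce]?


Negated class [^bce] matches any char NOT in {b, c, e}
Scanning 'aeebaedeea':
  pos 0: 'a' -> MATCH
  pos 1: 'e' -> no (excluded)
  pos 2: 'e' -> no (excluded)
  pos 3: 'b' -> no (excluded)
  pos 4: 'a' -> MATCH
  pos 5: 'e' -> no (excluded)
  pos 6: 'd' -> MATCH
  pos 7: 'e' -> no (excluded)
  pos 8: 'e' -> no (excluded)
  pos 9: 'a' -> MATCH
Total matches: 4

4


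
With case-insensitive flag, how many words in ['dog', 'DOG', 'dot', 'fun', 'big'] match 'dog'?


Case-insensitive matching: compare each word's lowercase form to 'dog'.
  'dog' -> lower='dog' -> MATCH
  'DOG' -> lower='dog' -> MATCH
  'dot' -> lower='dot' -> no
  'fun' -> lower='fun' -> no
  'big' -> lower='big' -> no
Matches: ['dog', 'DOG']
Count: 2

2


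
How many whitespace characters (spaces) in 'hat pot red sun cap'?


\s matches whitespace characters (spaces, tabs, etc.).
Text: 'hat pot red sun cap'
This text has 5 words separated by spaces.
Number of spaces = number of words - 1 = 5 - 1 = 4

4


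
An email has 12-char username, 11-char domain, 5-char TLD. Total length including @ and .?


An email address has format: username@domain.tld
Username length: 12
'@' character: 1
Domain length: 11
'.' character: 1
TLD length: 5
Total = 12 + 1 + 11 + 1 + 5 = 30

30


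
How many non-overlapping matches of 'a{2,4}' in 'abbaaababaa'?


Pattern 'a{2,4}' matches between 2 and 4 consecutive a's (greedy).
String: 'abbaaababaa'
Finding runs of a's and applying greedy matching:
  Run at pos 0: 'a' (length 1)
  Run at pos 3: 'aaa' (length 3)
  Run at pos 7: 'a' (length 1)
  Run at pos 9: 'aa' (length 2)
Matches: ['aaa', 'aa']
Count: 2

2


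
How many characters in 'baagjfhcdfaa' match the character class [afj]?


Character class [afj] matches any of: {a, f, j}
Scanning string 'baagjfhcdfaa' character by character:
  pos 0: 'b' -> no
  pos 1: 'a' -> MATCH
  pos 2: 'a' -> MATCH
  pos 3: 'g' -> no
  pos 4: 'j' -> MATCH
  pos 5: 'f' -> MATCH
  pos 6: 'h' -> no
  pos 7: 'c' -> no
  pos 8: 'd' -> no
  pos 9: 'f' -> MATCH
  pos 10: 'a' -> MATCH
  pos 11: 'a' -> MATCH
Total matches: 7

7


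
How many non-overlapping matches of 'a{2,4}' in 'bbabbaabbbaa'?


Pattern 'a{2,4}' matches between 2 and 4 consecutive a's (greedy).
String: 'bbabbaabbbaa'
Finding runs of a's and applying greedy matching:
  Run at pos 2: 'a' (length 1)
  Run at pos 5: 'aa' (length 2)
  Run at pos 10: 'aa' (length 2)
Matches: ['aa', 'aa']
Count: 2

2


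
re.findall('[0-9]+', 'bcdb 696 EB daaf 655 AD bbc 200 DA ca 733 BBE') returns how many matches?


Pattern '[0-9]+' finds one or more digits.
Text: 'bcdb 696 EB daaf 655 AD bbc 200 DA ca 733 BBE'
Scanning for matches:
  Match 1: '696'
  Match 2: '655'
  Match 3: '200'
  Match 4: '733'
Total matches: 4

4


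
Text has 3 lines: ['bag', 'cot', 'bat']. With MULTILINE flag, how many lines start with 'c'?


With MULTILINE flag, ^ matches the start of each line.
Lines: ['bag', 'cot', 'bat']
Checking which lines start with 'c':
  Line 1: 'bag' -> no
  Line 2: 'cot' -> MATCH
  Line 3: 'bat' -> no
Matching lines: ['cot']
Count: 1

1


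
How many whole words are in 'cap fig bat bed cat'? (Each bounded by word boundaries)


Word boundaries (\b) mark the start/end of each word.
Text: 'cap fig bat bed cat'
Splitting by whitespace:
  Word 1: 'cap'
  Word 2: 'fig'
  Word 3: 'bat'
  Word 4: 'bed'
  Word 5: 'cat'
Total whole words: 5

5
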